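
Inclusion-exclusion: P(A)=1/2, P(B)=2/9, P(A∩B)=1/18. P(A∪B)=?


P(A∪B) = P(A) + P(B) - P(A∩B)
= 1/2 + 2/9 - 1/18 = 2/3

2/3


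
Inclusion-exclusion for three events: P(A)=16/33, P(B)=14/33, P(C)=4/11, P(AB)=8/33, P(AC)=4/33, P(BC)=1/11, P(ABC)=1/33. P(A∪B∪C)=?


P(A∪B∪C) = P(A)+P(B)+P(C) - P(AB)-P(AC)-P(BC) + P(ABC)
= 16/33+14/33+4/11 - 8/33-4/33-1/11 + 1/33
= 28/33

28/33


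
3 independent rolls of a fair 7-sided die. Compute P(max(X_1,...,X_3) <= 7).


P(max <= 7) = P(all X_i <= 7) = (P(X_1 <= 7))^3
= (7/7)^3 = 1^3 = 1

1


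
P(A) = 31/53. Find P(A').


P(A') = 1 - P(A) = 1 - 31/53 = 22/53

22/53


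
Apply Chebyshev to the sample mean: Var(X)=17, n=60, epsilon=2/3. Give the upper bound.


Var(Xbar) = Var(X)/n = 17/60
Chebyshev: P(|Xbar-mu| >= 2/3) <= Var(Xbar)/(2/3)^2 = (17/60)/(4/9) = 51/80

51/80


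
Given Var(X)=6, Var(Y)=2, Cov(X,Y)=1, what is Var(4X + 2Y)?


Var(4X + 2Y) = 4^2*Var(X) + 2^2*Var(Y) + 2*4*2*Cov(X,Y)
= 16*6 + 4*2 + 16*1
= 96 + 8 + 16 = 120

120


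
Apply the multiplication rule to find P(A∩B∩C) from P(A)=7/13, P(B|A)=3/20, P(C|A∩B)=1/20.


P(A∩B∩C) = P(A) * P(B|A) * P(C|A∩B)
= 7/13 * 3/20 * 1/20
= 21/260 * 1/20 = 21/5200

21/5200


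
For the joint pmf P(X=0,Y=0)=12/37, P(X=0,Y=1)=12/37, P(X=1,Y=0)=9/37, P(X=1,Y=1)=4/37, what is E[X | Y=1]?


P(Y=1) = 16/37
E[X|Y=1] = (0*12 + 1*4)/16 = 4/16 = 1/4

1/4


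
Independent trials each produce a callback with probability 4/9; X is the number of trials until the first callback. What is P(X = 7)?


P(X=7) = (1-p)^6 * p = (5/9)^6 * 4/9
= 15625/531441 * 4/9 = 62500/4782969

62500/4782969


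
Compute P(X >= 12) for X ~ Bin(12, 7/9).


P(X>=12) = P(X=12)
= 13841287201/282429536481
= 13841287201/282429536481

13841287201/282429536481


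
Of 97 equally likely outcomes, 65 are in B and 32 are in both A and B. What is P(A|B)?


P(A|B) = P(A∩B)/P(B) = (32/97)/(65/97) = 32/65

32/65


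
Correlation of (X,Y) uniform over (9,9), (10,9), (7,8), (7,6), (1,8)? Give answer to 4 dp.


Cov(X,Y) = 1.0000, Var(X) = 9.7600, Var(Y) = 1.2000
rho = Cov/(sqrt(VarX)*sqrt(VarY)) = 0.2922

0.2922


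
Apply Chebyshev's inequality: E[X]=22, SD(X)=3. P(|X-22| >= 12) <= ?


k = 12/3 = 4
Chebyshev: P(|X-mu| >= k*sigma) <= 1/k^2 = 1/4^2 = 1/16

1/16


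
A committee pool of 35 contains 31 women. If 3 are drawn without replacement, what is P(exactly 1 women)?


P(X=1) = C(31,1)*C(4,2) / C(35,3)
= 31*6 / 6545
= 186/6545

186/6545


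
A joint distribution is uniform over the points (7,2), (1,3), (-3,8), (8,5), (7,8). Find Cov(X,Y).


E[X]=4, E[Y]=26/5, E[XY]=89/5
Cov(X,Y) = E[XY] - E[X]E[Y] = 89/5 - 4*26/5 = -3

-3


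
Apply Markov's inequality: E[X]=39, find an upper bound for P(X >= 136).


Markov: P(X >= a) <= E[X]/a
P(X >= 136) <= 39/136

39/136


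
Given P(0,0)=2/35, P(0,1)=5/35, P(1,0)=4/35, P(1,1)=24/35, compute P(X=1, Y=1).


Read from table: P(X=1, Y=1) = 24/35

24/35


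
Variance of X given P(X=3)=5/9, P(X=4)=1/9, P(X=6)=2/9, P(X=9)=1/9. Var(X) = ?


E[X] = 40/9, E[X^2] = 214/9
Var(X) = E[X^2] - (E[X])^2 = 214/9 - (40/9)^2 = 326/81

326/81


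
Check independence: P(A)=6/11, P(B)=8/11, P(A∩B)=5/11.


P(A)*P(B) = 6/11*8/11 = 48/121
P(A∩B) = 5/11 != 48/121, so not independent

No, A and B are not independent


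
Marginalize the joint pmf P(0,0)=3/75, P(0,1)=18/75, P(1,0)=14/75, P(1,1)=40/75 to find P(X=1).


P(X=1) = P(1,0)+P(1,1) = 14/75 + 40/75 = 54/75 = 18/25

18/25


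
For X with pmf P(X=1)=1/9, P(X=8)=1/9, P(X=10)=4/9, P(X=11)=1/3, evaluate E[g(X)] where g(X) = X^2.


E[X^2] = sum(g(x)*P(x))
= 1*1/9 + 64*1/9 + 100*4/9 + 121*1/3
= 92

92


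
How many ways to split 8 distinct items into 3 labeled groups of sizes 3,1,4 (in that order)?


8! = 40320
Denominator: 3!=6 * 1!=1 * 4!=24
Coefficient = 40320 / 144 = 280

280


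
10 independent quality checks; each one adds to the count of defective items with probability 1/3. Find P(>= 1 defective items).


P(at least one) = 1 - P(none)
P(none) = (1 - 1/3)^10 = (2/3)^10 = 1024/59049
P(at least one) = 1 - 1024/59049 = 58025/59049

58025/59049


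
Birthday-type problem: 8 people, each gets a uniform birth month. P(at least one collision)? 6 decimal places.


P(all different) = prod((12-i)/12 for i=0..7) = 0.046417
P(at least one match) = 1 - 0.046417 = 0.953583

0.953583


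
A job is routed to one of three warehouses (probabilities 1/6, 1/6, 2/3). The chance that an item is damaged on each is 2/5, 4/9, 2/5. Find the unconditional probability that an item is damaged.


P(A) = P(A|B1)P(B1) + P(A|B2)P(B2) + P(A|B3)P(B3)
= 2/5*1/6 + 4/9*1/6 + 2/5*2/3
= 1/15 + 2/27 + 4/15 = 11/27

11/27


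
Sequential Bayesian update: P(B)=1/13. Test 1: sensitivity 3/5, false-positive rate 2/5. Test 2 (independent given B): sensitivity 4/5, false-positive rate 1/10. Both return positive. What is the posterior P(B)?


After test 1: P(+) = 3/5*1/13 + 2/5*12/13 = 27/65
P(B|+) = (3/65)/(27/65) = 1/9
After test 2 (use post1 as new prior): P(+) = 4/5*1/9 + 1/10*8/9 = 8/45
P(B|+,+) = (4/45)/(8/45) = 1/2

1/2


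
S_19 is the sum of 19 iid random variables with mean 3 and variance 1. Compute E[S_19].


E[S_n] = n*E[X_1] = 19*3 = 57

57


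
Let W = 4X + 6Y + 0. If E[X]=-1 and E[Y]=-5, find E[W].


E[4X + 6Y + 0] = 4*E[X] + 6*E[Y] + 0
= (4)*(-1) + (6)*(-5) + (0)
= -4 - 30 + 0 = -34

-34


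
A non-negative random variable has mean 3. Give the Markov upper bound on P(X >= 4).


Markov: P(X >= a) <= E[X]/a
P(X >= 4) <= 3/4

3/4


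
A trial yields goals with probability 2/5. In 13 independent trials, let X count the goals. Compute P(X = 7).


P(X=7) = C(13,7) * p^7 * (1-p)^6
= 1716 * 128/78125 * 729/15625
= 160123392/1220703125

160123392/1220703125


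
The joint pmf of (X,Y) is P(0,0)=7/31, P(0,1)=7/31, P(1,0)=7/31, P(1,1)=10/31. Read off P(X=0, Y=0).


Read from table: P(X=0, Y=0) = 7/31

7/31


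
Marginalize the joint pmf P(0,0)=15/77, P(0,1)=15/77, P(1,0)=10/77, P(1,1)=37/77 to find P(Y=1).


P(Y=1) = P(0,1)+P(1,1) = 15/77 + 37/77 = 52/77

52/77


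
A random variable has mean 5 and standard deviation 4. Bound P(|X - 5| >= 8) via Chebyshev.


k = 8/4 = 2
Chebyshev: P(|X-mu| >= k*sigma) <= 1/k^2 = 1/2^2 = 1/4

1/4


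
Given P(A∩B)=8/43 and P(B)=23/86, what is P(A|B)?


P(A|B) = P(A∩B)/P(B) = (16/86)/(23/86) = 16/23

16/23


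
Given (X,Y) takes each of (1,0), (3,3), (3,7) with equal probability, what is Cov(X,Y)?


E[X]=7/3, E[Y]=10/3, E[XY]=10
Cov(X,Y) = E[XY] - E[X]E[Y] = 10 - 7/3*10/3 = 20/9

20/9


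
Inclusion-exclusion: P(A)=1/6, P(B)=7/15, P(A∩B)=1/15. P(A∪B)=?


P(A∪B) = P(A) + P(B) - P(A∩B)
= 1/6 + 7/15 - 1/15 = 17/30

17/30


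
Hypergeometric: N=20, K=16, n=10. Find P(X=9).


P(X=9) = C(16,9)*C(4,1) / C(20,10)
= 11440*4 / 184756
= 45760/184756 = 80/323

80/323


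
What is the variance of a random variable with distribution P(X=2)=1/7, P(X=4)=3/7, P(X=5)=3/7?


E[X] = 29/7, E[X^2] = 127/7
Var(X) = E[X^2] - (E[X])^2 = 127/7 - (29/7)^2 = 48/49

48/49


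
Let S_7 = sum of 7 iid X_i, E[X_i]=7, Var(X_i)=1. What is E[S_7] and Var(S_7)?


E[S_n] = n*mu = 7*7 = 49
Var(S_n) = n*sigma^2 = 7*1 = 7

E[S_7]=49, Var(S_7)=7


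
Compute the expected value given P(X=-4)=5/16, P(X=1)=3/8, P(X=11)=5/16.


E[X] = sum(x * P(x))
= -4*5/16 + 1*3/8 + 11*5/16
= 41/16

41/16


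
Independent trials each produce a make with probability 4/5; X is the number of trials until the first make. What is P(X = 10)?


P(X=10) = (1-p)^9 * p = (1/5)^9 * 4/5
= 1/1953125 * 4/5 = 4/9765625

4/9765625


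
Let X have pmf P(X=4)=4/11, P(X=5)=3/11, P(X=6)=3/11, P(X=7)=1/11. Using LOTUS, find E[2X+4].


E[2X+4] = sum(g(x)*P(x))
= 12*4/11 + 14*3/11 + 16*3/11 + 18*1/11
= 156/11

156/11


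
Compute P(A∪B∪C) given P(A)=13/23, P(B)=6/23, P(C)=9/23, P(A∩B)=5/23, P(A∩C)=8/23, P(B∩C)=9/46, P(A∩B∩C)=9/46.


P(A∪B∪C) = P(A)+P(B)+P(C) - P(AB)-P(AC)-P(BC) + P(ABC)
= 13/23+6/23+9/23 - 5/23-8/23-9/46 + 9/46
= 15/23

15/23


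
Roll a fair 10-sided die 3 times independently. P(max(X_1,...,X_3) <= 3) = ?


P(max <= 3) = P(all X_i <= 3) = (P(X_1 <= 3))^3
= (3/10)^3 = 27/1000

27/1000


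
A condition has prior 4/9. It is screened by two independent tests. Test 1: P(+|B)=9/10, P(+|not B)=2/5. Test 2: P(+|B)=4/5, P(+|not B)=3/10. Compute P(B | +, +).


After test 1: P(+) = 9/10*4/9 + 2/5*5/9 = 28/45
P(B|+) = (2/5)/(28/45) = 9/14
After test 2 (use post1 as new prior): P(+) = 4/5*9/14 + 3/10*5/14 = 87/140
P(B|+,+) = (18/35)/(87/140) = 24/29

24/29


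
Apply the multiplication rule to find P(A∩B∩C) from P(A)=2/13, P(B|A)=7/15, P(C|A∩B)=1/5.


P(A∩B∩C) = P(A) * P(B|A) * P(C|A∩B)
= 2/13 * 7/15 * 1/5
= 14/195 * 1/5 = 14/975

14/975


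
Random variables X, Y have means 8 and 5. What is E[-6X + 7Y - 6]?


E[-6X + 7Y - 6] = -6*E[X] + 7*E[Y] - 6
= (-6)*(8) + (7)*(5) + (-6)
= -48 + 35 - 6 = -19

-19


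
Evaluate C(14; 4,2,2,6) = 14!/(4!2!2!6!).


14! = 87178291200
Denominator: 4!=24 * 2!=2 * 2!=2 * 6!=720
Coefficient = 87178291200 / 69120 = 1261260

1261260


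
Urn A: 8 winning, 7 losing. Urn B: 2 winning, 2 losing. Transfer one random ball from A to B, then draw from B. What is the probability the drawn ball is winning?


P(transfer winning) = 8/15; P(transfer losing) = 7/15
If winning transferred: Urn II has 3 winning of 5, so P(winning|winning moved) = 3/5
If losing transferred: Urn II has 2 winning of 5, so P(winning|losing moved) = 2/5
By total probability: P(winning) = 8/15*3/5 + 7/15*2/5 = 38/75

38/75


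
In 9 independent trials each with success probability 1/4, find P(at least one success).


P(at least one) = 1 - P(none)
P(none) = (1 - 1/4)^9 = (3/4)^9 = 19683/262144
P(at least one) = 1 - 19683/262144 = 242461/262144

242461/262144


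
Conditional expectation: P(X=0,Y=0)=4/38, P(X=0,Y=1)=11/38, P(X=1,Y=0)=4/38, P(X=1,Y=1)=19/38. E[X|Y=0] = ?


P(Y=0) = 8/38
E[X|Y=0] = (0*4 + 1*4)/8 = 4/8 = 1/2

1/2


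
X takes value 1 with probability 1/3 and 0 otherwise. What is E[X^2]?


For Bernoulli: X in {0,1}
E[X^2] = 0^2*(1-1/3) + 1^2*1/3 = 1/3

1/3


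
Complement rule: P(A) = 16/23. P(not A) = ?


P(A') = 1 - P(A) = 1 - 16/23 = 7/23

7/23


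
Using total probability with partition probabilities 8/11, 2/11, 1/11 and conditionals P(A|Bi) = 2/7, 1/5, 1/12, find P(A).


P(A) = P(A|B1)P(B1) + P(A|B2)P(B2) + P(A|B3)P(B3)
= 2/7*8/11 + 1/5*2/11 + 1/12*1/11
= 16/77 + 2/55 + 1/132 = 1163/4620

1163/4620


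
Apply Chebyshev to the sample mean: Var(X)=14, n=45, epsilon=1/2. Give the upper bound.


Var(Xbar) = Var(X)/n = 14/45
Chebyshev: P(|Xbar-mu| >= 1/2) <= Var(Xbar)/(1/2)^2 = (14/45)/(1/4) = 56/45
Bound exceeds 1, so trivial bound: 1

1


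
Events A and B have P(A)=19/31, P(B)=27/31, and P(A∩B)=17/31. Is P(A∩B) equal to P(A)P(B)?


P(A)*P(B) = 19/31*27/31 = 513/961
P(A∩B) = 17/31 != 513/961, so not independent

No, A and B are not independent


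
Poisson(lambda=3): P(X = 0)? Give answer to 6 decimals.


P(X=0) = e^(-3) * 3^0 / 0!
≈ 0.04978706837 * 1 / 1
≈ 0.049787

0.049787


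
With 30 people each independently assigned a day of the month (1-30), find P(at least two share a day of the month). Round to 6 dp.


P(all different) = prod((30-i)/30 for i=0..29) = 0.000000
P(at least one match) = 1 - 0.000000 = 1.000000

1.000000


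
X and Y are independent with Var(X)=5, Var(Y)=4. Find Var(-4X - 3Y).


Independence => Cov(X,Y)=0
Var(-4X - 3Y) = (-4)^2*Var(X) + (-3)^2*Var(Y)
= 16*5 + 9*4 = 116

116


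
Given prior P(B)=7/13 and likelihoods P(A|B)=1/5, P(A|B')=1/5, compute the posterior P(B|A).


P(A) = P(A|B)P(B) + P(A|B')P(B') = 1/5*7/13 + 1/5*6/13 = 1/5
P(B|A) = P(A|B)P(B)/P(A) = (7/65)/(1/5) = 7/13

7/13


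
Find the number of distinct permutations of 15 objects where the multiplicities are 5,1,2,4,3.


15! = 1307674368000
Denominator: 5!=120 * 1!=1 * 2!=2 * 4!=24 * 3!=6
Coefficient = 1307674368000 / 34560 = 37837800

37837800


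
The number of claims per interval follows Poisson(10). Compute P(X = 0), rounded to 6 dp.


P(X=0) = e^(-10) * 10^0 / 0!
≈ 0.00004539992976 * 1 / 1
≈ 0.000045

0.000045


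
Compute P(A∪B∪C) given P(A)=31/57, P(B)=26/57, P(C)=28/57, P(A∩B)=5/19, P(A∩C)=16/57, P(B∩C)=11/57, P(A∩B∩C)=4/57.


P(A∪B∪C) = P(A)+P(B)+P(C) - P(AB)-P(AC)-P(BC) + P(ABC)
= 31/57+26/57+28/57 - 5/19-16/57-11/57 + 4/57
= 47/57

47/57


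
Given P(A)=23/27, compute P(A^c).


P(A') = 1 - P(A) = 1 - 23/27 = 4/27

4/27


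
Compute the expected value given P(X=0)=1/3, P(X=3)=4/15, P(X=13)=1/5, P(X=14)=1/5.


E[X] = sum(x * P(x))
= 0*1/3 + 3*4/15 + 13*1/5 + 14*1/5
= 31/5

31/5


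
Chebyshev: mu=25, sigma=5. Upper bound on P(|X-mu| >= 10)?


k = 10/5 = 2
Chebyshev: P(|X-mu| >= k*sigma) <= 1/k^2 = 1/2^2 = 1/4

1/4


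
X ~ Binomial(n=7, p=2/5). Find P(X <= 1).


P(X<=1) = P(X=0) + P(X=1)
= 2187/78125 + 10206/78125
= 12393/78125

12393/78125


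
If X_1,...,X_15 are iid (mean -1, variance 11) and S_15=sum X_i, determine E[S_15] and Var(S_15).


E[S_n] = n*mu = 15*-1 = -15
Var(S_n) = n*sigma^2 = 15*11 = 165

E[S_15]=-15, Var(S_15)=165


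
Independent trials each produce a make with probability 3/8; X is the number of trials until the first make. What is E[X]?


For geometric (trials until first success), E[X] = 1/p = 1/(3/8) = 8/3

8/3


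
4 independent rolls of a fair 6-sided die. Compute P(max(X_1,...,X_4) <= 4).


P(max <= 4) = P(all X_i <= 4) = (P(X_1 <= 4))^4
= (4/6)^4 = (2/3)^4 = 16/81

16/81


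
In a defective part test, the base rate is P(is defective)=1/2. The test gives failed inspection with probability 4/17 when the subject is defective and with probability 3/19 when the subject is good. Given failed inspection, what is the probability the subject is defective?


P(A) = P(A|B)P(B) + P(A|B')P(B') = 4/17*1/2 + 3/19*1/2 = 127/646
P(B|A) = P(A|B)P(B)/P(A) = (2/17)/(127/646) = 76/127

76/127


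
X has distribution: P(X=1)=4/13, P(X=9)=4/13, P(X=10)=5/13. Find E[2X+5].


E[2X+5] = sum(g(x)*P(x))
= 7*4/13 + 23*4/13 + 25*5/13
= 245/13

245/13


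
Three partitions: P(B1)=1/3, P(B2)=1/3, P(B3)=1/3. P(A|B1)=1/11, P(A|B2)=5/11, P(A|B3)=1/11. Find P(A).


P(A) = P(A|B1)P(B1) + P(A|B2)P(B2) + P(A|B3)P(B3)
= 1/11*1/3 + 5/11*1/3 + 1/11*1/3
= 1/33 + 5/33 + 1/33 = 7/33

7/33


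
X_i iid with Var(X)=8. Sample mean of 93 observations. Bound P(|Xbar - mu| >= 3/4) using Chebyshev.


Var(Xbar) = Var(X)/n = 8/93
Chebyshev: P(|Xbar-mu| >= 3/4) <= Var(Xbar)/(3/4)^2 = (8/93)/(9/16) = 128/837

128/837


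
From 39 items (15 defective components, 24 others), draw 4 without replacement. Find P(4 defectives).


P(X=4) = C(15,4)*C(24,0) / C(39,4)
= 1365*1 / 82251
= 1365/82251 = 35/2109

35/2109


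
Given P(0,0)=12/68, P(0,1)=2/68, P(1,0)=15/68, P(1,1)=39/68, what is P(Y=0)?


P(Y=0) = P(0,0)+P(1,0) = 12/68 + 15/68 = 27/68

27/68


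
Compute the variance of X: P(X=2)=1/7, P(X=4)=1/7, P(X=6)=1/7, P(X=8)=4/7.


E[X] = 44/7, E[X^2] = 312/7
Var(X) = E[X^2] - (E[X])^2 = 312/7 - (44/7)^2 = 248/49

248/49


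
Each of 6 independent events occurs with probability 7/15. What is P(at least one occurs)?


P(at least one) = 1 - P(none)
P(none) = (1 - 7/15)^6 = (8/15)^6 = 262144/11390625
P(at least one) = 1 - 262144/11390625 = 11128481/11390625

11128481/11390625


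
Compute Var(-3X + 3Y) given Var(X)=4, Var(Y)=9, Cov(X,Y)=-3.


Var(-3X + 3Y) = (-3)^2*Var(X) + 3^2*Var(Y) + 2*(-3)*3*Cov(X,Y)
= 9*4 + 9*9 - 18*(-3)
= 36 + 81 + 54 = 171

171


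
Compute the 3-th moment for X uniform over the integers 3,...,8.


E[X^3] = (1/6) * sum(x^3 for x=3..8)
= 1287/6 = 429/2

429/2


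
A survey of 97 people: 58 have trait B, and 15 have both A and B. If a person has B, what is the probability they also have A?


P(A|B) = P(A∩B)/P(B) = (15/97)/(58/97) = 15/58

15/58


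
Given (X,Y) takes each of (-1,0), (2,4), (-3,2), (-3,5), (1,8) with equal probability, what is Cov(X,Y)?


E[X]=-4/5, E[Y]=19/5, E[XY]=-1
Cov(X,Y) = E[XY] - E[X]E[Y] = -1 + 4/5*19/5 = 51/25

51/25


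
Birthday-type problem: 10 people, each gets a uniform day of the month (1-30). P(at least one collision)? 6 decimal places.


P(all different) = prod((30-i)/30 for i=0..9) = 0.184639
P(at least one match) = 1 - 0.184639 = 0.815361

0.815361


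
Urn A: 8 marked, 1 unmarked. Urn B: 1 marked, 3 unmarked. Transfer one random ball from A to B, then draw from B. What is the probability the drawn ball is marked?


P(transfer marked) = 8/9; P(transfer unmarked) = 1/9
If marked transferred: Urn II has 2 marked of 5, so P(marked|marked moved) = 2/5
If unmarked transferred: Urn II has 1 marked of 5, so P(marked|unmarked moved) = 1/5
By total probability: P(marked) = 8/9*2/5 + 1/9*1/5 = 17/45

17/45


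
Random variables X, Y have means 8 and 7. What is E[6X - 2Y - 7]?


E[6X - 2Y - 7] = 6*E[X] - 2*E[Y] - 7
= (6)*(8) + (-2)*(7) + (-7)
= 48 - 14 - 7 = 27

27


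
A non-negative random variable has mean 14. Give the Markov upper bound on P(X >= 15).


Markov: P(X >= a) <= E[X]/a
P(X >= 15) <= 14/15

14/15


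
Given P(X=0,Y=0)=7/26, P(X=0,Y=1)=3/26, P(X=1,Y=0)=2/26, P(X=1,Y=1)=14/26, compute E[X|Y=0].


P(Y=0) = 9/26
E[X|Y=0] = (0*7 + 1*2)/9 = 2/9

2/9


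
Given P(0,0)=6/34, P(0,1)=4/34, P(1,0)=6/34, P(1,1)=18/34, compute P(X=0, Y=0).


Read from table: P(X=0, Y=0) = 6/34 = 3/17

3/17


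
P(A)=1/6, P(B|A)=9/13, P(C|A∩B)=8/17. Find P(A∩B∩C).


P(A∩B∩C) = P(A) * P(B|A) * P(C|A∩B)
= 1/6 * 9/13 * 8/17
= 3/26 * 8/17 = 12/221

12/221


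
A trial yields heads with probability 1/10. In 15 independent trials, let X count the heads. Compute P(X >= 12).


P(X>=12) = P(X=12) + P(X=13) + P(X=14) + P(X=15)
= 66339/200000000000000 + 1701/200000000000000 + 27/200000000000000 + 1/1000000000000000
= 21271/62500000000000

21271/62500000000000


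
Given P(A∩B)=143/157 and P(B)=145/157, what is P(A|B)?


P(A|B) = P(A∩B)/P(B) = (143/157)/(145/157) = 143/145

143/145


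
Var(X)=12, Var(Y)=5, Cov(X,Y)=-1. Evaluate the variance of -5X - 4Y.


Var(-5X - 4Y) = (-5)^2*Var(X) + (-4)^2*Var(Y) + 2*(-5)*(-4)*Cov(X,Y)
= 25*12 + 16*5 + 40*(-1)
= 300 + 80 - 40 = 340

340


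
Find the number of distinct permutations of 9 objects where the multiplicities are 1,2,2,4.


9! = 362880
Denominator: 1!=1 * 2!=2 * 2!=2 * 4!=24
Coefficient = 362880 / 96 = 3780

3780


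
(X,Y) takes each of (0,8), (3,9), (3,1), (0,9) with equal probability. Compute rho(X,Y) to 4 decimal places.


Cov(X,Y) = -2.6250, Var(X) = 2.2500, Var(Y) = 11.1875
rho = Cov/(sqrt(VarX)*sqrt(VarY)) = -0.5232

-0.5232


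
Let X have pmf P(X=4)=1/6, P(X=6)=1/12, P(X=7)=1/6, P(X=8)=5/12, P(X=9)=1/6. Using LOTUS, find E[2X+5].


E[2X+5] = sum(g(x)*P(x))
= 13*1/6 + 17*1/12 + 19*1/6 + 21*5/12 + 23*1/6
= 58/3

58/3


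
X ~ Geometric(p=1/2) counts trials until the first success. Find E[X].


For geometric (trials until first success), E[X] = 1/p = 1/(1/2) = 2

2


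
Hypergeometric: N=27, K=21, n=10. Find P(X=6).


P(X=6) = C(21,6)*C(6,4) / C(27,10)
= 54264*15 / 8436285
= 813960/8436285 = 952/9867

952/9867


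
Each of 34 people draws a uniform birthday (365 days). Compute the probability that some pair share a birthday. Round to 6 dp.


P(all different) = prod((365-i)/365 for i=0..33) = 0.204683
P(at least one match) = 1 - 0.204683 = 0.795317

0.795317


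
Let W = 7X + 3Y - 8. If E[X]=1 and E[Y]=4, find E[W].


E[7X + 3Y - 8] = 7*E[X] + 3*E[Y] - 8
= (7)*(1) + (3)*(4) + (-8)
= 7 + 12 - 8 = 11

11


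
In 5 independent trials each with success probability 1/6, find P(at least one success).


P(at least one) = 1 - P(none)
P(none) = (1 - 1/6)^5 = (5/6)^5 = 3125/7776
P(at least one) = 1 - 3125/7776 = 4651/7776

4651/7776


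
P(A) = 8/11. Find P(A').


P(A') = 1 - P(A) = 1 - 8/11 = 3/11

3/11


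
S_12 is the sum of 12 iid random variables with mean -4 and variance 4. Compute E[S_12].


E[S_n] = n*E[X_1] = 12*-4 = -48

-48


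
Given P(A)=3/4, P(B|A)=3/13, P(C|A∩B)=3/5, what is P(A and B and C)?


P(A∩B∩C) = P(A) * P(B|A) * P(C|A∩B)
= 3/4 * 3/13 * 3/5
= 9/52 * 3/5 = 27/260

27/260


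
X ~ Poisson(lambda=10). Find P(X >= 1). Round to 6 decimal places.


P(X>=1) = 1 - P(X<=0) = 1 - (e^(-10)*10^0/0!)
≈ 1 - 0.0000453999 = 0.9999546001
≈ 0.999955

0.999955


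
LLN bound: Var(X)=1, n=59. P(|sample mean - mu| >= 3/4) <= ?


Var(Xbar) = Var(X)/n = 1/59
Chebyshev: P(|Xbar-mu| >= 3/4) <= Var(Xbar)/(3/4)^2 = (1/59)/(9/16) = 16/531

16/531


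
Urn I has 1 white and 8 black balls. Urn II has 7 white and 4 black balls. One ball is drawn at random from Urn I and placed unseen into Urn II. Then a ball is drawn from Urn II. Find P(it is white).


P(transfer white) = 1/9; P(transfer black) = 8/9
If white transferred: Urn II has 8 white of 12, so P(white|white moved) = 2/3
If black transferred: Urn II has 7 white of 12, so P(white|black moved) = 7/12
By total probability: P(white) = 1/9*2/3 + 8/9*7/12 = 16/27

16/27


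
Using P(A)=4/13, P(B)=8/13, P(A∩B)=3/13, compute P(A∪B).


P(A∪B) = P(A) + P(B) - P(A∩B)
= 4/13 + 8/13 - 3/13 = 9/13

9/13


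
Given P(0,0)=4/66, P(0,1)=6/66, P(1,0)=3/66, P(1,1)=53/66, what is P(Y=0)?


P(Y=0) = P(0,0)+P(1,0) = 4/66 + 3/66 = 7/66

7/66


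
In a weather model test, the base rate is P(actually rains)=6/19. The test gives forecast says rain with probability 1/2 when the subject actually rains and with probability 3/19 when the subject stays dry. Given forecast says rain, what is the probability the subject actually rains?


P(A) = P(A|B)P(B) + P(A|B')P(B') = 1/2*6/19 + 3/19*13/19 = 96/361
P(B|A) = P(A|B)P(B)/P(A) = (3/19)/(96/361) = 19/32

19/32


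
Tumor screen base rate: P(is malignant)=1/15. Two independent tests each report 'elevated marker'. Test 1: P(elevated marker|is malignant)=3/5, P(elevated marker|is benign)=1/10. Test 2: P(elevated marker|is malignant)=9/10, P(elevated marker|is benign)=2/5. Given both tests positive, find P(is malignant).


After test 1: P(+) = 3/5*1/15 + 1/10*14/15 = 2/15
P(B|+) = (1/25)/(2/15) = 3/10
After test 2 (use post1 as new prior): P(+) = 9/10*3/10 + 2/5*7/10 = 11/20
P(B|+,+) = (27/100)/(11/20) = 27/55

27/55


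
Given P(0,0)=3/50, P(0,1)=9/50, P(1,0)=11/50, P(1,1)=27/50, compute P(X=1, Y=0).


Read from table: P(X=1, Y=0) = 11/50

11/50


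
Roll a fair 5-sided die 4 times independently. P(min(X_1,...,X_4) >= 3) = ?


P(min >= 3) = P(all X_i >= 3) = (P(X_1 >= 3))^4
= (3/5)^4 = 81/625

81/625


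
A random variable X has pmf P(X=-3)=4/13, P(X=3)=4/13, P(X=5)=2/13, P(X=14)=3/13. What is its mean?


E[X] = sum(x * P(x))
= -3*4/13 + 3*4/13 + 5*2/13 + 14*3/13
= 4

4


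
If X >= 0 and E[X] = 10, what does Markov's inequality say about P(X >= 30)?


Markov: P(X >= a) <= E[X]/a
P(X >= 30) <= 10/30 = 1/3

1/3


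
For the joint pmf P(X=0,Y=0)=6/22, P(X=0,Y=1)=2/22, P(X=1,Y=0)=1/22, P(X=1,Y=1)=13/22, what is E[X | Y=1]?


P(Y=1) = 15/22
E[X|Y=1] = (0*2 + 1*13)/15 = 13/15

13/15


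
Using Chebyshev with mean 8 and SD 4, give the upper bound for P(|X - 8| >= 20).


k = 20/4 = 5
Chebyshev: P(|X-mu| >= k*sigma) <= 1/k^2 = 1/5^2 = 1/25

1/25


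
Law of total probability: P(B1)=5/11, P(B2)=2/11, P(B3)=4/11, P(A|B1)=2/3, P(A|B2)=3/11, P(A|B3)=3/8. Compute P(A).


P(A) = P(A|B1)P(B1) + P(A|B2)P(B2) + P(A|B3)P(B3)
= 2/3*5/11 + 3/11*2/11 + 3/8*4/11
= 10/33 + 6/121 + 3/22 = 355/726

355/726


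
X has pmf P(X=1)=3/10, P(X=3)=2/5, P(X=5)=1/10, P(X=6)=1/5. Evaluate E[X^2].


E[X^2] = sum(x^2 * P(x))
= 1*3/10 + 9*2/5 + 25*1/10 + 36*1/5
= 68/5

68/5


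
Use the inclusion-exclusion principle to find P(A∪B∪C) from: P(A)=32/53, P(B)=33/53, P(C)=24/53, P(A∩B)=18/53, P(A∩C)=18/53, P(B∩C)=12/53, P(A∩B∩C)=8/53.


P(A∪B∪C) = P(A)+P(B)+P(C) - P(AB)-P(AC)-P(BC) + P(ABC)
= 32/53+33/53+24/53 - 18/53-18/53-12/53 + 8/53
= 49/53

49/53


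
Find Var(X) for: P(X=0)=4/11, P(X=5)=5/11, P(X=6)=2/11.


E[X] = 37/11, E[X^2] = 197/11
Var(X) = E[X^2] - (E[X])^2 = 197/11 - (37/11)^2 = 798/121

798/121


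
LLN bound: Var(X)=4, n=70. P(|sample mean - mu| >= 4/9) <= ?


Var(Xbar) = Var(X)/n = 4/70
Chebyshev: P(|Xbar-mu| >= 4/9) <= Var(Xbar)/(4/9)^2 = (2/35)/(16/81) = 81/280

81/280


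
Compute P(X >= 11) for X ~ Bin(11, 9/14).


P(X>=11) = P(X=11)
= 31381059609/4049565169664
= 31381059609/4049565169664

31381059609/4049565169664


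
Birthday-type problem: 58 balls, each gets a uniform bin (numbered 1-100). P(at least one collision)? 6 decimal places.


P(all different) = prod((100-i)/100 for i=0..57) = 0.000000
P(at least one match) = 1 - 0.000000 = 1.000000

1.000000


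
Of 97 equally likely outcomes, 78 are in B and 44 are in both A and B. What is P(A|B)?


P(A|B) = P(A∩B)/P(B) = (44/97)/(78/97) = 44/78 = 22/39

22/39


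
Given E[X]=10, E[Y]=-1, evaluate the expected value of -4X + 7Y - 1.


E[-4X + 7Y - 1] = -4*E[X] + 7*E[Y] - 1
= (-4)*(10) + (7)*(-1) + (-1)
= -40 - 7 - 1 = -48

-48


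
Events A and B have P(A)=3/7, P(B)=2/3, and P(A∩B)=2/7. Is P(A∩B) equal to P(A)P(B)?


P(A)*P(B) = 3/7*2/3 = 2/7
P(A∩B) = 2/7, which equals P(A)P(B), so independent

Yes, A and B are independent


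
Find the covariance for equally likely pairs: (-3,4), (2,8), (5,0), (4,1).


E[X]=2, E[Y]=13/4, E[XY]=2
Cov(X,Y) = E[XY] - E[X]E[Y] = 2 - 2*13/4 = -9/2

-9/2


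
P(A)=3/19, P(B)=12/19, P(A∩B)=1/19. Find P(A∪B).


P(A∪B) = P(A) + P(B) - P(A∩B)
= 3/19 + 12/19 - 1/19 = 14/19

14/19


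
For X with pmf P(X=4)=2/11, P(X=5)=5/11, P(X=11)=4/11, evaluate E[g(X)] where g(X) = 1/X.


E[1/X] = sum(g(x)*P(x))
= 1/4*2/11 + 1/5*5/11 + 1/11*4/11
= 41/242

41/242


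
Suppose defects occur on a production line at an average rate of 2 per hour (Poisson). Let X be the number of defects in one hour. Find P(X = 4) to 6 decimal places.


P(X=4) = e^(-2) * 2^4 / 4!
≈ 0.1353352832 * 16 / 24
≈ 0.090224

0.090224


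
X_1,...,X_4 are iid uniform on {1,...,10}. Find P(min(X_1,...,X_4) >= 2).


P(min >= 2) = P(all X_i >= 2) = (P(X_1 >= 2))^4
= (9/10)^4 = 6561/10000

6561/10000


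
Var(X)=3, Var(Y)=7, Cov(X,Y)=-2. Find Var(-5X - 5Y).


Var(-5X - 5Y) = (-5)^2*Var(X) + (-5)^2*Var(Y) + 2*(-5)*(-5)*Cov(X,Y)
= 25*3 + 25*7 + 50*(-2)
= 75 + 175 - 100 = 150

150


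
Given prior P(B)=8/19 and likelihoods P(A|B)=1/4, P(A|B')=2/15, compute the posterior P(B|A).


P(A) = P(A|B)P(B) + P(A|B')P(B') = 1/4*8/19 + 2/15*11/19 = 52/285
P(B|A) = P(A|B)P(B)/P(A) = (2/19)/(52/285) = 15/26

15/26


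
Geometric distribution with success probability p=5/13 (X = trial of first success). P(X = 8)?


P(X=8) = (1-p)^7 * p = (8/13)^7 * 5/13
= 2097152/62748517 * 5/13 = 10485760/815730721

10485760/815730721


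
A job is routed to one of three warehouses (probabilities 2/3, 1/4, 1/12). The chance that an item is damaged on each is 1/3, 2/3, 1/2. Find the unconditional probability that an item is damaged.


P(A) = P(A|B1)P(B1) + P(A|B2)P(B2) + P(A|B3)P(B3)
= 1/3*2/3 + 2/3*1/4 + 1/2*1/12
= 2/9 + 1/6 + 1/24 = 31/72

31/72


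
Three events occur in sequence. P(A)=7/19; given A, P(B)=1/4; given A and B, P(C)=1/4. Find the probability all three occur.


P(A∩B∩C) = P(A) * P(B|A) * P(C|A∩B)
= 7/19 * 1/4 * 1/4
= 7/76 * 1/4 = 7/304

7/304


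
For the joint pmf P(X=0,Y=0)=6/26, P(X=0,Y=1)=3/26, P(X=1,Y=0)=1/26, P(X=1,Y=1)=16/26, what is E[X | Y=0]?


P(Y=0) = 7/26
E[X|Y=0] = (0*6 + 1*1)/7 = 1/7

1/7


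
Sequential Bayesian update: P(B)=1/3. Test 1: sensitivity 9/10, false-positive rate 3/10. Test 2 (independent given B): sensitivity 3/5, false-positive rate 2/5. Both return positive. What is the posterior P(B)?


After test 1: P(+) = 9/10*1/3 + 3/10*2/3 = 1/2
P(B|+) = (3/10)/(1/2) = 3/5
After test 2 (use post1 as new prior): P(+) = 3/5*3/5 + 2/5*2/5 = 13/25
P(B|+,+) = (9/25)/(13/25) = 9/13

9/13


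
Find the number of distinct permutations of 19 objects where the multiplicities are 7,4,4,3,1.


19! = 121645100408832000
Denominator: 7!=5040 * 4!=24 * 4!=24 * 3!=6 * 1!=1
Coefficient = 121645100408832000 / 17418240 = 6983776800

6983776800


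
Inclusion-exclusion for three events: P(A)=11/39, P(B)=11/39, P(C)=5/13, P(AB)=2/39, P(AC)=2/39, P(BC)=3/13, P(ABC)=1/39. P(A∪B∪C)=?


P(A∪B∪C) = P(A)+P(B)+P(C) - P(AB)-P(AC)-P(BC) + P(ABC)
= 11/39+11/39+5/13 - 2/39-2/39-3/13 + 1/39
= 25/39

25/39


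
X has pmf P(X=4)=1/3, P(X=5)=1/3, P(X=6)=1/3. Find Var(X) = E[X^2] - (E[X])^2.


E[X] = 5, E[X^2] = 77/3
Var(X) = E[X^2] - (E[X])^2 = 77/3 - (5)^2 = 2/3

2/3


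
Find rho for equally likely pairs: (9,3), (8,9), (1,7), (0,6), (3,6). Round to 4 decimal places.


Cov(X,Y) = -1.2400, Var(X) = 13.3600, Var(Y) = 3.7600
rho = Cov/(sqrt(VarX)*sqrt(VarY)) = -0.1750

-0.1750


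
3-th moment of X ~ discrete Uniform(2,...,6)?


E[X^3] = (1/5) * sum(x^3 for x=2..6)
= 440/5 = 88

88


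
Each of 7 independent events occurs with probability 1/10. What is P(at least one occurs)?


P(at least one) = 1 - P(none)
P(none) = (1 - 1/10)^7 = (9/10)^7 = 4782969/10000000
P(at least one) = 1 - 4782969/10000000 = 5217031/10000000

5217031/10000000


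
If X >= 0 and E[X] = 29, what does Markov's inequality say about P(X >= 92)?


Markov: P(X >= a) <= E[X]/a
P(X >= 92) <= 29/92

29/92


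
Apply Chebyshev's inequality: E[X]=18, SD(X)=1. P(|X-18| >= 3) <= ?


k = 3/1 = 3
Chebyshev: P(|X-mu| >= k*sigma) <= 1/k^2 = 1/3^2 = 1/9

1/9


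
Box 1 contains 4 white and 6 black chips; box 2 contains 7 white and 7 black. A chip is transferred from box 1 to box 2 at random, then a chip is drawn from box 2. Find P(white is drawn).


P(transfer white) = 4/10 = 2/5; P(transfer black) = 3/5
If white transferred: Urn II has 8 white of 15, so P(white|white moved) = 8/15
If black transferred: Urn II has 7 white of 15, so P(white|black moved) = 7/15
By total probability: P(white) = 2/5*8/15 + 3/5*7/15 = 37/75

37/75


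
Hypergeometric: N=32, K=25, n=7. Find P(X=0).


P(X=0) = C(25,0)*C(7,7) / C(32,7)
= 1*1 / 3365856
= 1/3365856

1/3365856


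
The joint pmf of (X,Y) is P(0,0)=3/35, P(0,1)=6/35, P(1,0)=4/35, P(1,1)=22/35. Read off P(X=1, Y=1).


Read from table: P(X=1, Y=1) = 22/35

22/35


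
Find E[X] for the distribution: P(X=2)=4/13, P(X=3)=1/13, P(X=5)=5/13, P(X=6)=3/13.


E[X] = sum(x * P(x))
= 2*4/13 + 3*1/13 + 5*5/13 + 6*3/13
= 54/13

54/13


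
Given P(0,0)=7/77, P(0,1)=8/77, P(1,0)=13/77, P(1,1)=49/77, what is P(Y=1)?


P(Y=1) = P(0,1)+P(1,1) = 8/77 + 49/77 = 57/77

57/77


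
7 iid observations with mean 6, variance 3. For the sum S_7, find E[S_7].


E[S_n] = n*E[X_1] = 7*6 = 42

42


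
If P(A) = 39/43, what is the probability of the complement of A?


P(A') = 1 - P(A) = 1 - 39/43 = 4/43

4/43


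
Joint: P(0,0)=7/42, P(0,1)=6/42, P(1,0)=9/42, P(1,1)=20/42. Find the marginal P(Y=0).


P(Y=0) = P(0,0)+P(1,0) = 7/42 + 9/42 = 16/42 = 8/21

8/21


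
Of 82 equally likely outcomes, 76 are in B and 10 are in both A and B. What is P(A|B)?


P(A|B) = P(A∩B)/P(B) = (10/82)/(76/82) = 10/76 = 5/38

5/38


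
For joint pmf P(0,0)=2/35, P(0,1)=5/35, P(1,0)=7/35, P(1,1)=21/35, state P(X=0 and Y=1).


Read from table: P(X=0, Y=1) = 5/35 = 1/7

1/7


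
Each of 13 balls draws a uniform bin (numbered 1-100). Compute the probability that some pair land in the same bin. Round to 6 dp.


P(all different) = prod((100-i)/100 for i=0..12) = 0.442775
P(at least one match) = 1 - 0.442775 = 0.557225

0.557225


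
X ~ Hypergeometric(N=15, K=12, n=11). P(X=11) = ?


P(X=11) = C(12,11)*C(3,0) / C(15,11)
= 12*1 / 1365
= 12/1365 = 4/455

4/455


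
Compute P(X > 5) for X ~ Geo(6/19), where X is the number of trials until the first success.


P(X > 5) = P(first 5 trials all fail) = (1-p)^5 = (13/19)^5 = 371293/2476099

371293/2476099


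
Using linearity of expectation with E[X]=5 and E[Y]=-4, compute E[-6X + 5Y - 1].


E[-6X + 5Y - 1] = -6*E[X] + 5*E[Y] - 1
= (-6)*(5) + (5)*(-4) + (-1)
= -30 - 20 - 1 = -51

-51


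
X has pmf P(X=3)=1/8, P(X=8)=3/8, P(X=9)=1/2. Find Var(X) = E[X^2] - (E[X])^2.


E[X] = 63/8, E[X^2] = 525/8
Var(X) = E[X^2] - (E[X])^2 = 525/8 - (63/8)^2 = 231/64

231/64


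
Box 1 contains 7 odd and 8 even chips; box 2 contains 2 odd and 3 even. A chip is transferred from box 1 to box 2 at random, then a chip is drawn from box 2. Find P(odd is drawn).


P(transfer odd) = 7/15; P(transfer even) = 8/15
If odd transferred: Urn II has 3 odd of 6, so P(odd|odd moved) = 1/2
If even transferred: Urn II has 2 odd of 6, so P(odd|even moved) = 1/3
By total probability: P(odd) = 7/15*1/2 + 8/15*1/3 = 37/90

37/90


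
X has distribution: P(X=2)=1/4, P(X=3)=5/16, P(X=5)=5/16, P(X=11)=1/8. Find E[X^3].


E[X^3] = sum(g(x)*P(x))
= 8*1/4 + 27*5/16 + 125*5/16 + 1331*1/8
= 1727/8

1727/8


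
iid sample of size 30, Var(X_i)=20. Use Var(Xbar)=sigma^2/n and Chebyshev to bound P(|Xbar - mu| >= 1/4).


Var(Xbar) = Var(X)/n = 20/30
Chebyshev: P(|Xbar-mu| >= 1/4) <= Var(Xbar)/(1/4)^2 = (2/3)/(1/16) = 32/3
Bound exceeds 1, so trivial bound: 1

1


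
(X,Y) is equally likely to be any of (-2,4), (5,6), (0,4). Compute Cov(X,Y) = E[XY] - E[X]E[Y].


E[X]=1, E[Y]=14/3, E[XY]=22/3
Cov(X,Y) = E[XY] - E[X]E[Y] = 22/3 - 1*14/3 = 8/3

8/3


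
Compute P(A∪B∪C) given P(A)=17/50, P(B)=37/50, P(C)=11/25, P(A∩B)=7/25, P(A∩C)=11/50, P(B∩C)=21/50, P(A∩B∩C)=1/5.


P(A∪B∪C) = P(A)+P(B)+P(C) - P(AB)-P(AC)-P(BC) + P(ABC)
= 17/50+37/50+11/25 - 7/25-11/50-21/50 + 1/5
= 4/5

4/5


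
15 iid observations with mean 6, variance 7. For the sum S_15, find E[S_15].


E[S_n] = n*E[X_1] = 15*6 = 90

90


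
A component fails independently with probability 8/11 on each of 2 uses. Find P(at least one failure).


P(at least one) = 1 - P(none)
P(none) = (1 - 8/11)^2 = (3/11)^2 = 9/121
P(at least one) = 1 - 9/121 = 112/121

112/121


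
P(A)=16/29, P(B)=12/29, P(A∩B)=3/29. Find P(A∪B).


P(A∪B) = P(A) + P(B) - P(A∩B)
= 16/29 + 12/29 - 3/29 = 25/29

25/29


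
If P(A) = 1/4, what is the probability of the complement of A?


P(A') = 1 - P(A) = 1 - 1/4 = 3/4

3/4


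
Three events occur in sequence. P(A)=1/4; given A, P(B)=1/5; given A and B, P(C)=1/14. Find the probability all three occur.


P(A∩B∩C) = P(A) * P(B|A) * P(C|A∩B)
= 1/4 * 1/5 * 1/14
= 1/20 * 1/14 = 1/280

1/280


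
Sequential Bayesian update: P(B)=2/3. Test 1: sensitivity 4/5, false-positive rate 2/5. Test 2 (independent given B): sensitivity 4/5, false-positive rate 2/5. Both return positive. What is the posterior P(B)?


After test 1: P(+) = 4/5*2/3 + 2/5*1/3 = 2/3
P(B|+) = (8/15)/(2/3) = 4/5
After test 2 (use post1 as new prior): P(+) = 4/5*4/5 + 2/5*1/5 = 18/25
P(B|+,+) = (16/25)/(18/25) = 8/9

8/9


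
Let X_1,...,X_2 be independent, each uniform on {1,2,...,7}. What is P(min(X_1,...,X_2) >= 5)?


P(min >= 5) = P(all X_i >= 5) = (P(X_1 >= 5))^2
= (3/7)^2 = 9/49

9/49


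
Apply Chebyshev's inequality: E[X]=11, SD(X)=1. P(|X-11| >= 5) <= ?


k = 5/1 = 5
Chebyshev: P(|X-mu| >= k*sigma) <= 1/k^2 = 1/5^2 = 1/25

1/25


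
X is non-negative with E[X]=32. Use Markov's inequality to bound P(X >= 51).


Markov: P(X >= a) <= E[X]/a
P(X >= 51) <= 32/51

32/51


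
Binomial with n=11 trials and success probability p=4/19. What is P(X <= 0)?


P(X<=0) = P(X=0)
= 8649755859375/116490258898219
= 8649755859375/116490258898219

8649755859375/116490258898219


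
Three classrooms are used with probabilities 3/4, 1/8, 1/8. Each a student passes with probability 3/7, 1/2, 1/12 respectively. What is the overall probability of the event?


P(A) = P(A|B1)P(B1) + P(A|B2)P(B2) + P(A|B3)P(B3)
= 3/7*3/4 + 1/2*1/8 + 1/12*1/8
= 9/28 + 1/16 + 1/96 = 265/672

265/672


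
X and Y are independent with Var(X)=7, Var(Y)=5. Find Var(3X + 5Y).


Independence => Cov(X,Y)=0
Var(3X + 5Y) = 3^2*Var(X) + 5^2*Var(Y)
= 9*7 + 25*5 = 188

188


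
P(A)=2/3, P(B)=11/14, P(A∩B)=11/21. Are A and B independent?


P(A)*P(B) = 2/3*11/14 = 11/21
P(A∩B) = 11/21, which equals P(A)P(B), so independent

Yes, A and B are independent


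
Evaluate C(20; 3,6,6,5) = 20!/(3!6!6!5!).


20! = 2432902008176640000
Denominator: 3!=6 * 6!=720 * 6!=720 * 5!=120
Coefficient = 2432902008176640000 / 373248000 = 6518191680

6518191680


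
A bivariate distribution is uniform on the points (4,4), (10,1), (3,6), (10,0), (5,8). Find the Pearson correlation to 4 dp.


Cov(X,Y) = -7.5200, Var(X) = 9.0400, Var(Y) = 8.9600
rho = Cov/(sqrt(VarX)*sqrt(VarY)) = -0.8356

-0.8356


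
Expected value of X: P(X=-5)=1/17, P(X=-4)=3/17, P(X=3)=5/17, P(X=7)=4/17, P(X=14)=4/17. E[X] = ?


E[X] = sum(x * P(x))
= -5*1/17 - 4*3/17 + 3*5/17 + 7*4/17 + 14*4/17
= 82/17

82/17


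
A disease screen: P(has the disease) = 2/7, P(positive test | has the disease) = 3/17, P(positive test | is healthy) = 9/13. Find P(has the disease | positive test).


P(A) = P(A|B)P(B) + P(A|B')P(B') = 3/17*2/7 + 9/13*5/7 = 843/1547
P(B|A) = P(A|B)P(B)/P(A) = (6/119)/(843/1547) = 26/281

26/281


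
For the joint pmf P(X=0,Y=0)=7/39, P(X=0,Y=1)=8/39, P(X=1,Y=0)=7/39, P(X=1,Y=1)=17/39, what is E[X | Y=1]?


P(Y=1) = 25/39
E[X|Y=1] = (0*8 + 1*17)/25 = 17/25

17/25


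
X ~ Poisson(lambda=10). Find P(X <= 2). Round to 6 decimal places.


P(X<=2) = e^(-10)*10^0/0! + e^(-10)*10^1/1! + e^(-10)*10^2/2!
≈ 0.0000453999 + 0.0004539993 + 0.0022699965
= 0.0027693957
≈ 0.002769

0.002769


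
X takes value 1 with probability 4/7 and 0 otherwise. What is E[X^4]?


For Bernoulli: X in {0,1}
E[X^4] = 0^4*(1-4/7) + 1^4*4/7 = 4/7

4/7


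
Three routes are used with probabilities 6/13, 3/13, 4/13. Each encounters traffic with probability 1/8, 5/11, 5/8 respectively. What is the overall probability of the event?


P(A) = P(A|B1)P(B1) + P(A|B2)P(B2) + P(A|B3)P(B3)
= 1/8*6/13 + 5/11*3/13 + 5/8*4/13
= 3/52 + 15/143 + 5/26 = 203/572

203/572


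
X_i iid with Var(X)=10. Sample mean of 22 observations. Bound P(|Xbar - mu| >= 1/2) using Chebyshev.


Var(Xbar) = Var(X)/n = 10/22
Chebyshev: P(|Xbar-mu| >= 1/2) <= Var(Xbar)/(1/2)^2 = (5/11)/(1/4) = 20/11
Bound exceeds 1, so trivial bound: 1

1


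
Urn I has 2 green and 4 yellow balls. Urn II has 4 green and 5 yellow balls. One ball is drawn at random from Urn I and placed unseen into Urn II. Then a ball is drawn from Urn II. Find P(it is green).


P(transfer green) = 2/6 = 1/3; P(transfer yellow) = 2/3
If green transferred: Urn II has 5 green of 10, so P(green|green moved) = 1/2
If yellow transferred: Urn II has 4 green of 10, so P(green|yellow moved) = 2/5
By total probability: P(green) = 1/3*1/2 + 2/3*2/5 = 13/30

13/30


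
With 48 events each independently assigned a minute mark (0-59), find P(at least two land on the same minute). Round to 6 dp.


P(all different) = prod((60-i)/60 for i=0..47) = 0.000000
P(at least one match) = 1 - 0.000000 = 1.000000

1.000000


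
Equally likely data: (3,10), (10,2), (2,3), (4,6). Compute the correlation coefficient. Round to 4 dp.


Cov(X,Y) = -4.9375, Var(X) = 9.6875, Var(Y) = 9.6875
rho = Cov/(sqrt(VarX)*sqrt(VarY)) = -0.5097

-0.5097


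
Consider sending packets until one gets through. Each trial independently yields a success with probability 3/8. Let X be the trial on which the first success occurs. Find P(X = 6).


P(X=6) = (1-p)^5 * p = (5/8)^5 * 3/8
= 3125/32768 * 3/8 = 9375/262144

9375/262144
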